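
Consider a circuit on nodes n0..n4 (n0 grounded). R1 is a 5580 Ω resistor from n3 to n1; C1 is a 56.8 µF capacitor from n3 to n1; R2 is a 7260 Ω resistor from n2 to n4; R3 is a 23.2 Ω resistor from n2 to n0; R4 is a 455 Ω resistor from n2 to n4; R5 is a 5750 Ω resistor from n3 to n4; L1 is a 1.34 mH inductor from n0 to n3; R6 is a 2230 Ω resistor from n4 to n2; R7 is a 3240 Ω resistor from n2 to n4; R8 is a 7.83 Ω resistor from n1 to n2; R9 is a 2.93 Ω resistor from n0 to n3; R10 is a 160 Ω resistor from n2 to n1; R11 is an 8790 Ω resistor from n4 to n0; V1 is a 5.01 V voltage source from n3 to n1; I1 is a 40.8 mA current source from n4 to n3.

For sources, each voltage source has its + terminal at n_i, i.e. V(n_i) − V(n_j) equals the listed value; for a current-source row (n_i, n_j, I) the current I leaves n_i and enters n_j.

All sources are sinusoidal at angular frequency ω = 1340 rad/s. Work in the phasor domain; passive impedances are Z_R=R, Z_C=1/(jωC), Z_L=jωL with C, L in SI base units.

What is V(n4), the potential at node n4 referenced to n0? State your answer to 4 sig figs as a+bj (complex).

-15.62+0.1601j V

MNA unknowns: 4 node voltages V₁..V_4 plus 1 source current (V1)
R1: Y=0.0001792+0.000j on G[3,1]
C1: Y=0.000+0.07611j on G[3,1]
R2: Y=0.0001377+0.000j on G[2,4]
R3: Y=0.04310+0.000j on G[2,0]
R4: Y=0.002198+0.000j on G[2,4]
R5: Y=0.0001739+0.000j on G[3,4]
L1: Y=0.000-0.5569j on G[0,3]
R6: Y=0.0004484+0.000j on G[4,2]
R7: Y=0.0003086+0.000j on G[2,4]
R8: Y=0.1277+0.000j on G[1,2]
R9: Y=0.3413+0.000j on G[0,3]
R10: Y=0.006250+0.000j on G[2,1]
R11: Y=0.0001138+0.000j on G[4,0]
V1: row V3−V1=5.01, i_V1 at 3,1
I1: z[4]−=0.0408, z[3]+=0.0408
solve → V1=-4.865+0.2153j, V2=-3.886+0.1629j, V3=0.1446+0.2153j, V4=-15.62+0.1601j
aux → i_V1=-0.1321-0.3743j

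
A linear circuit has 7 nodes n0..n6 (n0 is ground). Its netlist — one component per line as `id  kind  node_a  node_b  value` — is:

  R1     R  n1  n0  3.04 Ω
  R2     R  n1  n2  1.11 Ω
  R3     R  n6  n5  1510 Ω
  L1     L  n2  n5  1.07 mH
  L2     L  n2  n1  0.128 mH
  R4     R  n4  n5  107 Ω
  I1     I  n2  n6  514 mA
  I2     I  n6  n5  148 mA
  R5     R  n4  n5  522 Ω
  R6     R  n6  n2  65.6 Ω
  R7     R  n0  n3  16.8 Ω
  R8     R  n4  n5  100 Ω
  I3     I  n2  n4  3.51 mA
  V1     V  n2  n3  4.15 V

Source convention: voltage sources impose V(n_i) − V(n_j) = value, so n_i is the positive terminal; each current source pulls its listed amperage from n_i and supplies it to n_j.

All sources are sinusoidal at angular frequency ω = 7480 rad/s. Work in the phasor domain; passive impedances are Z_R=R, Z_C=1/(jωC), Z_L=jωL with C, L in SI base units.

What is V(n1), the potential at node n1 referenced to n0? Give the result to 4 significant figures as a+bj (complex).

Apply KCL at each of the 6 non-ground nodes and solve the resulting linear system.
Node n1: branches {R1, R2, L2} → V_1 = 0.6206-0.01677j
Node n2: branches {R2, L1, L2, I1, R6, I3, V1} → V_2 = 0.7203+0.09269j
Node n3: branches {R7, V1} → V_3 = -3.430+0.09269j
Node n4: branches {R4, R5, R8, I3} → V_4 = 0.8922+1.427j
Node n5: branches {R3, L1, R4, I2, R5, R8} → V_5 = 0.7271+1.427j
Node n6: branches {R3, I1, I2, R6} → V_6 = 23.73+0.1483j
Source currents: i(V1)=-0.2041+0.005517j

0.6206-0.01677j V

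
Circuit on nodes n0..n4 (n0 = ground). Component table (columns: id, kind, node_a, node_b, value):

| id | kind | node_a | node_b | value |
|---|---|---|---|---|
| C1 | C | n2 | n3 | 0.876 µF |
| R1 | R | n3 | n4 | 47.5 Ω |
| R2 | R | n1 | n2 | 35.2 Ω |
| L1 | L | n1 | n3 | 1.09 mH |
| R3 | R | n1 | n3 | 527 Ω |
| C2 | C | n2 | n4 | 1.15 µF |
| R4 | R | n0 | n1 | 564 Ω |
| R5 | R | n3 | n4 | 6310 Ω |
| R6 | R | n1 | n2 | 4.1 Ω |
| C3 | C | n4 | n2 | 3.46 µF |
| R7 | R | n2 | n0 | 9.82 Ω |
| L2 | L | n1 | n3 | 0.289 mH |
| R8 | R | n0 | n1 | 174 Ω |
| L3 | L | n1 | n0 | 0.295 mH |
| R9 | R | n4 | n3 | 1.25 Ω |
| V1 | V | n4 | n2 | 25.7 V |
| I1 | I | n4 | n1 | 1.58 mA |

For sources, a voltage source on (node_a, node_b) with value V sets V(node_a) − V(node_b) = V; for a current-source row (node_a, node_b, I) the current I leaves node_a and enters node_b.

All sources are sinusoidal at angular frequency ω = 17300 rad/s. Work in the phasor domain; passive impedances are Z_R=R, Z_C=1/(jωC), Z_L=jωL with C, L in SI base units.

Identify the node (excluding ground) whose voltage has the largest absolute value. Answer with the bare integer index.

Apply KCL at each of the 4 non-ground nodes and solve the resulting linear system.
Node n1: branches {R2, L1, R3, R4, R6, L2, R8, L3, I1} → V_1 = 5.272+1.916j
Node n2: branches {C1, R2, C2, R6, C3, R7, V1} → V_2 = -4.076+10.00j
Node n3: branches {C1, R1, L1, R3, R5, L2, R9} → V_3 = 18.08+13.51j
Node n4: branches {R1, C2, R5, C3, R9, V1, I1} → V_4 = 21.62+10.00j
Source currents: i(V1)=-2.907+0.8348j

4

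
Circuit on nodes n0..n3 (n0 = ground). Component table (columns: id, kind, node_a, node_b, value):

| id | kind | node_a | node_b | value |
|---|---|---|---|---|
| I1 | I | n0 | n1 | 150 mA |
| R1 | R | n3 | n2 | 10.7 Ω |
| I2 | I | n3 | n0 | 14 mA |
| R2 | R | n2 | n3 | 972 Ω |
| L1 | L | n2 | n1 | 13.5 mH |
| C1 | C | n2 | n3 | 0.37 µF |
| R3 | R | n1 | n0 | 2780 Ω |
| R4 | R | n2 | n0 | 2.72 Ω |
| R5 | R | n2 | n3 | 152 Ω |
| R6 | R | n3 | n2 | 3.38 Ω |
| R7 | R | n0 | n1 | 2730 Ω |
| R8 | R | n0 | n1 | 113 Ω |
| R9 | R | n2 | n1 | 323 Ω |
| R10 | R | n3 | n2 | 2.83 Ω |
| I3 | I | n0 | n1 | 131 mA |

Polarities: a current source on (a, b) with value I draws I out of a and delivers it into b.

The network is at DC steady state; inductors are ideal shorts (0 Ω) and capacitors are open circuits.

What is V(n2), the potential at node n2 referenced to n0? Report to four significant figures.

Element admittances at DC:
  I1: injects 0.15 A into n1 (from n0)
  Y(R1) = 0.09346 S between n3,n2
  I2: injects 0.014 A into n0 (from n3)
  Y(R2) = 0.001029 S between n2,n3
  L1: short n2↔n1 (DC inductor)
  Y(C1) = 0.000 S between n2,n3
  Y(R3) = 0.0003597 S between n1,n0
  Y(R4) = 0.3676 S between n2,n0
  Y(R5) = 0.006579 S between n2,n3
  Y(R6) = 0.2959 S between n3,n2
  Y(R7) = 0.0003663 S between n0,n1
  Y(R8) = 0.008850 S between n0,n1
  Y(R9) = 0.003096 S between n2,n1
  Y(R10) = 0.3534 S between n3,n2
  I3: injects 0.131 A into n1 (from n0)
Assemble and solve the 4×4 MNA system:
  V(n1)=0.7078  V(n2)=0.7078  V(n3)=0.6891
  i(L1)=-0.2742

0.7078 V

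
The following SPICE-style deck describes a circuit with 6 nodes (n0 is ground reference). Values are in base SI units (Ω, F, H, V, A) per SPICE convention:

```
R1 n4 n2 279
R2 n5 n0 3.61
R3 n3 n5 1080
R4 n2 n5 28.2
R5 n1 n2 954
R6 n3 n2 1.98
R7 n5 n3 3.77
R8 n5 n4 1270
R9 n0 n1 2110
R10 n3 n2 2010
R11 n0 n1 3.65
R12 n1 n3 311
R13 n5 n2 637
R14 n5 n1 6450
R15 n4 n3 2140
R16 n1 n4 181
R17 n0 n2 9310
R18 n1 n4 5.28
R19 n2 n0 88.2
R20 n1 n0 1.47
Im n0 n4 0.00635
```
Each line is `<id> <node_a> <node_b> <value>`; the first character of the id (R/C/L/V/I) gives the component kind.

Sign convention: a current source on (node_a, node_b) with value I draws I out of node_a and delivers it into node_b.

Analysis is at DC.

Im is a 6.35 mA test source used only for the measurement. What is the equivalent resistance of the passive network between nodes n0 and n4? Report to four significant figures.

Element admittances at DC:
  Y(R1) = 0.003584 S between n4,n2
  Y(R2) = 0.2770 S between n5,n0
  Y(R3) = 0.0009259 S between n3,n5
  Y(R4) = 0.03546 S between n2,n5
  Y(R5) = 0.001048 S between n1,n2
  Y(R6) = 0.5051 S between n3,n2
  Y(R7) = 0.2653 S between n5,n3
  Y(R8) = 0.0007874 S between n5,n4
  Y(R9) = 0.0004739 S between n0,n1
  Y(R10) = 0.0004975 S between n3,n2
  Y(R11) = 0.2740 S between n0,n1
  Y(R12) = 0.003215 S between n1,n3
  Y(R13) = 0.001570 S between n5,n2
  Y(R14) = 0.0001550 S between n5,n1
  Y(R15) = 0.0004673 S between n4,n3
  Y(R16) = 0.005525 S between n1,n4
  Y(R17) = 0.0001074 S between n0,n2
  Y(R18) = 0.1894 S between n1,n4
  Y(R19) = 0.01134 S between n2,n0
  Y(R20) = 0.6803 S between n1,n0
  Im: injects 0.00635 A into n4 (from n0)
Assemble and solve the 5×5 MNA system:
  V(n1)=0.006440  V(n2)=0.001353  V(n3)=0.001163  V(n4)=0.03810  V(n5)=0.0006720

R_eq = 6.000 Ω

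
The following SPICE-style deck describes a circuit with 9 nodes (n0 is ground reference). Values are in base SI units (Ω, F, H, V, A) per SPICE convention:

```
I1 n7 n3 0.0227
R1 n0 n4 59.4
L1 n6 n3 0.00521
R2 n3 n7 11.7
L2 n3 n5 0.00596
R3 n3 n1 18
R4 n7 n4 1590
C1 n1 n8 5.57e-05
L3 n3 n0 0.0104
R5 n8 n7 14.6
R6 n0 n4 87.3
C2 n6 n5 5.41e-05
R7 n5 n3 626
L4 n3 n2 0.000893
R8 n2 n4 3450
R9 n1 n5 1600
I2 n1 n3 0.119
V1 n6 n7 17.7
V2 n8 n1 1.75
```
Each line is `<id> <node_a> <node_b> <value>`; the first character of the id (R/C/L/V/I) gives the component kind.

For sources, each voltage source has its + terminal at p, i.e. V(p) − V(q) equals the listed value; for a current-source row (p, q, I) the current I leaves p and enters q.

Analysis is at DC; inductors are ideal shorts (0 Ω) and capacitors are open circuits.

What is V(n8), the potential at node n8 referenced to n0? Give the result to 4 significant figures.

Element admittances at DC:
  I1: injects 0.0227 A into n3 (from n7)
  Y(R1) = 0.01684 S between n0,n4
  L1: short n6↔n3 (DC inductor)
  Y(R2) = 0.08547 S between n3,n7
  L2: short n3↔n5 (DC inductor)
  Y(R3) = 0.05556 S between n3,n1
  Y(R4) = 0.0006289 S between n7,n4
  Y(C1) = 0.000 S between n1,n8
  L3: short n3↔n0 (DC inductor)
  Y(R5) = 0.06849 S between n8,n7
  Y(R6) = 0.01145 S between n0,n4
  Y(C2) = 0.000 S between n6,n5
  Y(R7) = 0.001597 S between n5,n3
  L4: short n3↔n2 (DC inductor)
  Y(R8) = 0.0002899 S between n2,n4
  Y(R9) = 0.0006250 S between n1,n5
  I2: injects 0.119 A into n3 (from n1)
  V1: constraint V(n6)−V(n7) = 17.7
  V2: constraint V(n8)−V(n1) = 1.75
Assemble and solve the 14×14 MNA system:
  V(n1)=-11.64  V(n2)=0.000  V(n3)=0.000  V(n4)=-0.3811  V(n5)=0.000  V(n6)=0.000  V(n7)=-17.70  V(n8)=-9.890
  i(L1)=2.036  i(L2)=0.007275  i(L3)=0.01078  i(L4)=0.0001105  i(V1)=-2.036  i(V2)=-0.5349

-9.890 V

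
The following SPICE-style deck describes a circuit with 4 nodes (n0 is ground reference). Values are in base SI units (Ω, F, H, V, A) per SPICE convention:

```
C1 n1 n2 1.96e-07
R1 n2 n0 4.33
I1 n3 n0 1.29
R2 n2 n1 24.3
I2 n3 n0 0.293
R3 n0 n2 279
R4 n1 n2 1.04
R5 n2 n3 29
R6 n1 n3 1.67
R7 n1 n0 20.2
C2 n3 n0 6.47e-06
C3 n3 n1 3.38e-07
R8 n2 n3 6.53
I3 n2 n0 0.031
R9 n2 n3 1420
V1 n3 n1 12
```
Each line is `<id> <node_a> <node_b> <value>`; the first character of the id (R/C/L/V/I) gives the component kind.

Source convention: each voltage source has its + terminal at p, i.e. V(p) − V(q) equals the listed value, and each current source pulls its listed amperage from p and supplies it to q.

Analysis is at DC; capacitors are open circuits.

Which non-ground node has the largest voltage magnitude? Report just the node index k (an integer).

MNA unknowns: 3 node voltages V₁..V_3 plus 1 source current (V1)
C1: Y=0.000 on G[1,2]
R1: Y=0.2309 on G[2,0]
I1: z[3]−=1.29, z[0]+=1.29
R2: Y=0.04115 on G[2,1]
I2: z[3]−=0.293, z[0]+=0.293
R3: Y=0.003584 on G[0,2]
R4: Y=0.9615 on G[1,2]
R5: Y=0.03448 on G[2,3]
R6: Y=0.5988 on G[1,3]
R7: Y=0.04950 on G[1,0]
C2: Y=0.000 on G[3,0]
C3: Y=0.000 on G[3,1]
R8: Y=0.1531 on G[2,3]
I3: z[2]−=0.031, z[0]+=0.031
R9: Y=0.0007042 on G[2,3]
V1: row V3−V1=12, i_V1 at 3,1
solve → V1=-8.070, V2=-5.178, V3=3.930
aux → i_V1=-10.48

1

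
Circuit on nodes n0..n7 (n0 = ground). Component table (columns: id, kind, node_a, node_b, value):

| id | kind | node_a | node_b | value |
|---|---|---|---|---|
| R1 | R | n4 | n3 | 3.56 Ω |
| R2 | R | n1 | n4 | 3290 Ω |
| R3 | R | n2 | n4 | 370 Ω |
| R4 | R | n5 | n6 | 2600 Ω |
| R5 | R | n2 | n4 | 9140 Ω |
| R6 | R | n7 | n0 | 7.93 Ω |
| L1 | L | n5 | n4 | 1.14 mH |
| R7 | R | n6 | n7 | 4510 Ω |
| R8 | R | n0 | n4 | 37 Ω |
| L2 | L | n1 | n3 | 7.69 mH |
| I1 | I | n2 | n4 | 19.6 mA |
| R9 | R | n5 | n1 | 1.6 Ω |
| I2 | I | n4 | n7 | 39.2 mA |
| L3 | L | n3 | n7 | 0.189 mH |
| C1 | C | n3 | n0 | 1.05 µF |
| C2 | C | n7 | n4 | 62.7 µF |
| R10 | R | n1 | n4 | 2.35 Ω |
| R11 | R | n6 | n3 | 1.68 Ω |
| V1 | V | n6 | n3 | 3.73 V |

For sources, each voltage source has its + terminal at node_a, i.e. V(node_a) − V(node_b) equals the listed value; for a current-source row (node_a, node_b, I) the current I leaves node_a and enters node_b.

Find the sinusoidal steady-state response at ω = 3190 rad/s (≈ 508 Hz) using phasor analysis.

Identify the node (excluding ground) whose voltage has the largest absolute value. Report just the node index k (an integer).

2

MNA unknowns: 7 node voltages V₁..V_7 plus 1 source current (V1)
R1: Y=0.2809+0.000j on G[4,3]
R2: Y=0.0003040+0.000j on G[1,4]
R3: Y=0.002703+0.000j on G[2,4]
R4: Y=0.0003846+0.000j on G[5,6]
R5: Y=0.0001094+0.000j on G[2,4]
R6: Y=0.1261+0.000j on G[7,0]
L1: Y=0.000-0.2750j on G[5,4]
R7: Y=0.0002217+0.000j on G[6,7]
R8: Y=0.02703+0.000j on G[0,4]
L2: Y=0.000-0.04076j on G[1,3]
I1: z[2]−=0.0196, z[4]+=0.0196
R9: Y=0.6250+0.000j on G[5,1]
I2: z[4]−=0.0392, z[7]+=0.0392
L3: Y=0.000-1.659j on G[3,7]
C1: Y=0.000+0.003349j on G[3,0]
C2: Y=0.000+0.2000j on G[7,4]
R10: Y=0.4255+0.000j on G[1,4]
R11: Y=0.5952+0.000j on G[6,3]
V1: row V6−V3=3.73, i_V1 at 6,3
solve → V1=-0.09360+0.03117j, V2=-7.064+0.03757j, V3=0.006439-0.02535j, V4=-0.09439+0.03757j, V5=-0.08939+0.03334j, V6=3.736-0.02535j, V7=0.01956-0.008224j
aux → i_V1=-2.223+2.637e-05j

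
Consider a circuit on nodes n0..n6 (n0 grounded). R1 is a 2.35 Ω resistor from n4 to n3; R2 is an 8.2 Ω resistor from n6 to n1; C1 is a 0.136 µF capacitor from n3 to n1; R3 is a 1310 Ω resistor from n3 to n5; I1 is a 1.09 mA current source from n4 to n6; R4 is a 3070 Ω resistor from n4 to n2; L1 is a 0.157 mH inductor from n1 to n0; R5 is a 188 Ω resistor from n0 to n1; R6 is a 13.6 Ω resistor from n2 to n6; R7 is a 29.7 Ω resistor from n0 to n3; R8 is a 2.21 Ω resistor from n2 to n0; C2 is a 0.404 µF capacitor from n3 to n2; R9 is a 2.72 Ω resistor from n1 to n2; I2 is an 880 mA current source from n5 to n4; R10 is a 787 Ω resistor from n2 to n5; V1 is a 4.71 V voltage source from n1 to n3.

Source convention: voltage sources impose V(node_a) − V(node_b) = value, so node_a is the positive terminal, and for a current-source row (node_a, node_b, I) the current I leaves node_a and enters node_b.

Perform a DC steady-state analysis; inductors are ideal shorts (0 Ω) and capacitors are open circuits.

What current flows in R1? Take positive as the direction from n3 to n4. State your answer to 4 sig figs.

-0.8796 A

Element admittances at DC:
  Y(R1) = 0.4255 S between n4,n3
  Y(R2) = 0.1220 S between n6,n1
  Y(C1) = 0.000 S between n3,n1
  Y(R3) = 0.0007634 S between n3,n5
  I1: injects 0.00109 A into n6 (from n4)
  Y(R4) = 0.0003257 S between n4,n2
  L1: short n1↔n0 (DC inductor)
  Y(R5) = 0.005319 S between n0,n1
  Y(R6) = 0.07353 S between n2,n6
  Y(R7) = 0.03367 S between n0,n3
  Y(R8) = 0.4525 S between n2,n0
  Y(C2) = 0.000 S between n3,n2
  Y(R9) = 0.3676 S between n1,n2
  I2: injects 0.88 A into n4 (from n5)
  Y(R10) = 0.001271 S between n2,n5
  V1: constraint V(n1)−V(n3) = 4.71
Assemble and solve the 8×8 MNA system:
  V(n1)=0.000  V(n2)=-0.6373  V(n3)=-4.710  V(n4)=-2.643  V(n5)=-434.8  V(n6)=-0.2341
  i(L1)=0.4470  i(V1)=-0.7098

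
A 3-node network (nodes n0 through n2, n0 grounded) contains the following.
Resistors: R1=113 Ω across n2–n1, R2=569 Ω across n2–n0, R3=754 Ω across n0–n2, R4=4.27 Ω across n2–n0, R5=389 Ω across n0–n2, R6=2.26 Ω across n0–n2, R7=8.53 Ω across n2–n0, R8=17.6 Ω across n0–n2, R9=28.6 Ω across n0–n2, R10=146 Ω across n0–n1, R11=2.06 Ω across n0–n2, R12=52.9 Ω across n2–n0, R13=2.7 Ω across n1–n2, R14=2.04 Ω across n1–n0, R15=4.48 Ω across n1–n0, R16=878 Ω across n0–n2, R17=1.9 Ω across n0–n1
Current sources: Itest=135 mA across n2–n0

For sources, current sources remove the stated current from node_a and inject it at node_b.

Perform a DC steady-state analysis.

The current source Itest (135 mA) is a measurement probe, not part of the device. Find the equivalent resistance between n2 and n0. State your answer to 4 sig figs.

MNA unknowns: 2 node voltages V₁..V_2
R1: Y=0.008850 on G[2,1]
R2: Y=0.001757 on G[2,0]
R3: Y=0.001326 on G[0,2]
R4: Y=0.2342 on G[2,0]
R5: Y=0.002571 on G[0,2]
R6: Y=0.4425 on G[0,2]
R7: Y=0.1172 on G[2,0]
R8: Y=0.05682 on G[0,2]
R9: Y=0.03497 on G[0,2]
R10: Y=0.006849 on G[0,1]
R11: Y=0.4854 on G[0,2]
R12: Y=0.01890 on G[2,0]
R13: Y=0.3704 on G[1,2]
R14: Y=0.4902 on G[1,0]
R15: Y=0.2232 on G[1,0]
R16: Y=0.001139 on G[0,2]
R17: Y=0.5263 on G[0,1]
Itest: z[2]−=0.135, z[0]+=0.135
solve → V1=-0.01866, V2=-0.08000

R_eq = 0.5926 Ω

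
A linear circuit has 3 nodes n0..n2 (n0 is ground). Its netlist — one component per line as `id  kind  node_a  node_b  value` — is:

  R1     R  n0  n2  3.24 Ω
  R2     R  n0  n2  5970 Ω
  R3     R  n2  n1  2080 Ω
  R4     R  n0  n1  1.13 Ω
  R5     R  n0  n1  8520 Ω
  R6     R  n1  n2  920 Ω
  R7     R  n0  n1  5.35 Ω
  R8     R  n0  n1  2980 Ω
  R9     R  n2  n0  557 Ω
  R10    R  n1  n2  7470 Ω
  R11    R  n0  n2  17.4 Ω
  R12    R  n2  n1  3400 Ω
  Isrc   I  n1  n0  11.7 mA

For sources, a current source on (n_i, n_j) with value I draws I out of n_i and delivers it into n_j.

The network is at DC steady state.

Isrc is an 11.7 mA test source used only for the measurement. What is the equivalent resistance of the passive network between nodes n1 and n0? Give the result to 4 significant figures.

MNA unknowns: 2 node voltages V₁..V_2
R1: Y=0.3086 on G[0,2]
R2: Y=0.0001675 on G[0,2]
R3: Y=0.0004808 on G[2,1]
R4: Y=0.8850 on G[0,1]
R5: Y=0.0001174 on G[0,1]
R6: Y=0.001087 on G[1,2]
R7: Y=0.1869 on G[0,1]
R8: Y=0.0003356 on G[0,1]
R9: Y=0.001795 on G[2,0]
R10: Y=0.0001339 on G[1,2]
R11: Y=0.05747 on G[0,2]
R12: Y=0.0002941 on G[2,1]
Isrc: z[1]−=0.0117, z[0]+=0.0117
solve → V1=-0.01089, V2=-5.873e-05

R_eq = 0.9308 Ω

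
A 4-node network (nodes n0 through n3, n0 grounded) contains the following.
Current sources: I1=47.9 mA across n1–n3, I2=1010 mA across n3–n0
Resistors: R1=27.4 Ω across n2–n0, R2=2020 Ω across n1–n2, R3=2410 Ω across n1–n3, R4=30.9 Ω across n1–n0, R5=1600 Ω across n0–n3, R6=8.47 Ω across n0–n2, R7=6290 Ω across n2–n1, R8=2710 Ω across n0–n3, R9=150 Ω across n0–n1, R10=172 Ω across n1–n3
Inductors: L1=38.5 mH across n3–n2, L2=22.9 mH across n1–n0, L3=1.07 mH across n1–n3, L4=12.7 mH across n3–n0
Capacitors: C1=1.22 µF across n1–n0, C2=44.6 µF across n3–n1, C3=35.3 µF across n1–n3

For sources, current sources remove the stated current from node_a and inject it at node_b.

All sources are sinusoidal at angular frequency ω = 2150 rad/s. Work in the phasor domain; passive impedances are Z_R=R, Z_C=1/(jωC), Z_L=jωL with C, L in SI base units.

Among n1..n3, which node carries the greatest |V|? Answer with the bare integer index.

3

Element admittances at ω=2150 rad/s:
  I1: injects 0.0479 A into n3 (from n1)
  Y(R1) = 0.03650+0.000j S between n2,n0
  Y(R2) = 0.0004950+0.000j S between n1,n2
  Y(L1) = 0.000-0.01208j S between n3,n2
  Y(C1) = 0.000+0.002623j S between n1,n0
  Y(R3) = 0.0004149+0.000j S between n1,n3
  Y(R4) = 0.03236+0.000j S between n1,n0
  Y(R5) = 0.0006250+0.000j S between n0,n3
  Y(L2) = 0.000-0.02031j S between n1,n0
  Y(L3) = 0.000-0.4347j S between n1,n3
  Y(L4) = 0.000-0.03662j S between n3,n0
  Y(R6) = 0.1181+0.000j S between n0,n2
  Y(R7) = 0.0001590+0.000j S between n2,n1
  Y(R8) = 0.0003690+0.000j S between n0,n3
  Y(R9) = 0.006667+0.000j S between n0,n1
  Y(R10) = 0.005814+0.000j S between n1,n3
  Y(C2) = 0.000+0.09589j S between n3,n1
  Y(C3) = 0.000+0.07589j S between n1,n3
  I2: injects 1.01 A into n0 (from n3)
Assemble and solve the 3×3 MNA system:
  V(n1)=-6.920-9.802j  V(n2)=-0.9392+0.3481j  V(n3)=-5.942-11.34j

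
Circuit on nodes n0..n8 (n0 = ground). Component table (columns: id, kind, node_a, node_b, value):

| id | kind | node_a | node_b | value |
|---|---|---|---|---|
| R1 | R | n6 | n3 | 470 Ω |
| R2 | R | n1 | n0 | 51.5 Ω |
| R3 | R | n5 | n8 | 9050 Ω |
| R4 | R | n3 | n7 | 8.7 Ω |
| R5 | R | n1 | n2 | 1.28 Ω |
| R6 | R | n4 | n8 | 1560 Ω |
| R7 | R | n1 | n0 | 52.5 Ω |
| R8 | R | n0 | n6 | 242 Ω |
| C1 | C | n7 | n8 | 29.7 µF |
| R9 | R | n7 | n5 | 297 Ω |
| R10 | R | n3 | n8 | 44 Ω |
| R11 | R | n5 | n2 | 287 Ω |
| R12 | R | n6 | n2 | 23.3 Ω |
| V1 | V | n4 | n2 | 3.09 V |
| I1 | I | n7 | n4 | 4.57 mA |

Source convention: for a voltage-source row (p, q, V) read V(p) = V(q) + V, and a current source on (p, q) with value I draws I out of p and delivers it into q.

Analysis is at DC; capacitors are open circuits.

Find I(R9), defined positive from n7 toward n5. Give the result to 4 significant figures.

MNA unknowns: 8 node voltages V₁..V_8 plus 1 source current (V1)
R1: Y=0.002128 on G[6,3]
R2: Y=0.01942 on G[1,0]
R3: Y=0.0001105 on G[5,8]
R4: Y=0.1149 on G[3,7]
R5: Y=0.7812 on G[1,2]
R6: Y=0.0006410 on G[4,8]
R7: Y=0.01905 on G[1,0]
R8: Y=0.004132 on G[0,6]
C1: Y=0.000 on G[7,8]
R9: Y=0.003367 on G[7,5]
R10: Y=0.02273 on G[3,8]
R11: Y=0.003484 on G[5,2]
R12: Y=0.04292 on G[6,2]
V1: row V4−V2=3.09, i_V1 at 4,2
I1: z[7]−=0.00457, z[4]+=0.00457
solve → V1=0.002488, V2=0.002611, V3=-0.5881, V4=3.093, V5=-0.3056, V6=-0.02316, V7=-0.6187, V8=-0.4862
aux → i_V1=0.002276

-0.001054 A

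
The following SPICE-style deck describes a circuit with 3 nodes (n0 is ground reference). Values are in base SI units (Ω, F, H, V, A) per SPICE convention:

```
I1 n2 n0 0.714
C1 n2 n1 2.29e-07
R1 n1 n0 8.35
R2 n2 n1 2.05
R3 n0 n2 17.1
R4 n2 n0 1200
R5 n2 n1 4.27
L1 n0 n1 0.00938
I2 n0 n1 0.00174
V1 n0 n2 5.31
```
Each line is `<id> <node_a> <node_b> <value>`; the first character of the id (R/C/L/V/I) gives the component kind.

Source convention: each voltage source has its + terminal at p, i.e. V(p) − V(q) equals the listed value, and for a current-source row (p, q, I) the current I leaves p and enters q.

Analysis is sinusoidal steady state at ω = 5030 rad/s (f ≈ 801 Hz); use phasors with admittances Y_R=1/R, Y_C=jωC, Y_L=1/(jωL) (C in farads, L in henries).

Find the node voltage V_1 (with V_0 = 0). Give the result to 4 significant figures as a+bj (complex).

-4.550-0.1156j V

Apply KCL at each of the 2 non-ground nodes and solve the resulting linear system.
Node n1: branches {C1, R1, R2, R5, L1, I2} → V_1 = -4.550-0.1156j
Node n2: branches {I1, C1, R2, R3, R4, R5, V1} → V_2 = -5.310+0.000j
Source currents: i(V1)=-0.1500+0.08259j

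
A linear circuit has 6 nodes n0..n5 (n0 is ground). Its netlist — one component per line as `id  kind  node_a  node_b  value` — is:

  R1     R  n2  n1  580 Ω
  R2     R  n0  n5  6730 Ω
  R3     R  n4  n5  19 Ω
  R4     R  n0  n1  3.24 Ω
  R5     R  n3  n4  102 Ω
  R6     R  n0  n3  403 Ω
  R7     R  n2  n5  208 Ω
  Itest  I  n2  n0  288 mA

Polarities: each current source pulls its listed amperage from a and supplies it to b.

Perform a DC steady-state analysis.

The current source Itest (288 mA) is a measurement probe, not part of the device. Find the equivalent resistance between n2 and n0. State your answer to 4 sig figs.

Apply KCL at each of the 5 non-ground nodes and solve the resulting linear system.
Node n1: branches {R1, R4} → V_1 = -0.5071
Node n2: branches {R1, R7, Itest} → V_2 = -91.28
Node n3: branches {R5, R6} → V_3 = -49.17
Node n4: branches {R3, R5} → V_4 = -61.61
Node n5: branches {R2, R3, R7} → V_5 = -63.93

R_eq = 316.9 Ω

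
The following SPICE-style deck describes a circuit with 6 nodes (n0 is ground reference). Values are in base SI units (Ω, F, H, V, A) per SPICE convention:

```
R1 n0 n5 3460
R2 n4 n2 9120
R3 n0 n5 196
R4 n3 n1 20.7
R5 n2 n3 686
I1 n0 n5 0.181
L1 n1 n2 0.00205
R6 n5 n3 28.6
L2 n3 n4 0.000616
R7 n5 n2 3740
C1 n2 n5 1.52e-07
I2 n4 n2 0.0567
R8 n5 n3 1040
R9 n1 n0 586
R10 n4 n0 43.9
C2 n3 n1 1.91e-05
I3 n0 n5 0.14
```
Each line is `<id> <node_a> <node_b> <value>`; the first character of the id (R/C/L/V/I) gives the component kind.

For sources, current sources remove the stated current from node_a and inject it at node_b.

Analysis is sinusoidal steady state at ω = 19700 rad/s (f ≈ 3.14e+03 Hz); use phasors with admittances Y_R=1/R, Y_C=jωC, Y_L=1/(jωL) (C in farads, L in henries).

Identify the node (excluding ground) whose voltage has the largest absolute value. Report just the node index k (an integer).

Apply KCL at each of the 5 non-ground nodes and solve the resulting linear system.
Node n1: branches {R4, L1, R9, C2} → V_1 = 9.809+2.564j
Node n2: branches {R2, R5, L1, R7, C1, I2} → V_2 = 9.215+5.384j
Node n3: branches {R4, R5, R6, L2, R8, C2} → V_3 = 9.764+2.699j
Node n4: branches {R2, L2, I2, R10} → V_4 = 9.580-0.6372j
Node n5: branches {R1, R3, I1, R6, R7, C1, R8, I3} → V_5 = 15.96+1.881j

5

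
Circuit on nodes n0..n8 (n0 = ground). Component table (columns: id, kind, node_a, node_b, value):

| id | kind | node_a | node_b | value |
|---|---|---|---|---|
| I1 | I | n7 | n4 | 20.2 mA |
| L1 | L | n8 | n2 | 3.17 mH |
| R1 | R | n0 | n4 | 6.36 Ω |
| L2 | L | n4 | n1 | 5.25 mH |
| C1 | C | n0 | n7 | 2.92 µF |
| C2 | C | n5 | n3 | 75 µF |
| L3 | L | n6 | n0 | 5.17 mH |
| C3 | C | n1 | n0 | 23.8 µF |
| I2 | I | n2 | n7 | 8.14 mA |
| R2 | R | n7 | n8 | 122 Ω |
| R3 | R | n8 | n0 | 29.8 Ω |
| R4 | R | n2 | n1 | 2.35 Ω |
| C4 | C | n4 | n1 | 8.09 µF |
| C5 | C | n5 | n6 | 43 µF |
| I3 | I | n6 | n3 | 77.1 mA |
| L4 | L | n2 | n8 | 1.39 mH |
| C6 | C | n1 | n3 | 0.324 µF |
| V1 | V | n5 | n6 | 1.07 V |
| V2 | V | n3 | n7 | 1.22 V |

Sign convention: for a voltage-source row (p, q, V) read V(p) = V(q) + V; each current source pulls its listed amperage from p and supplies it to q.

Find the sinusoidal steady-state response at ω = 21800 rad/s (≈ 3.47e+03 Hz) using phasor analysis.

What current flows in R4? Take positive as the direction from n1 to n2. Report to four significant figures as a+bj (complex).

Element admittances at ω=21800 rad/s:
  I1: injects 0.0202 A into n4 (from n7)
  Y(L1) = 0.000-0.01447j S between n8,n2
  Y(R1) = 0.1572+0.000j S between n0,n4
  Y(L2) = 0.000-0.008737j S between n4,n1
  Y(C1) = 0.000+0.06366j S between n0,n7
  Y(C2) = 0.000+1.635j S between n5,n3
  Y(L3) = 0.000-0.008873j S between n6,n0
  Y(C3) = 0.000+0.5188j S between n1,n0
  I2: injects 0.00814 A into n7 (from n2)
  Y(R2) = 0.008197+0.000j S between n7,n8
  Y(R3) = 0.03356+0.000j S between n8,n0
  Y(R4) = 0.4255+0.000j S between n2,n1
  Y(C4) = 0.000+0.1764j S between n4,n1
  Y(C5) = 0.000+0.9374j S between n5,n6
  I3: injects 0.0771 A into n3 (from n6)
  Y(L4) = 0.000-0.03300j S between n2,n8
  Y(C6) = 0.000+0.007063j S between n1,n3
  V1: constraint V(n5)−V(n6) = 1.07
  V2: constraint V(n3)−V(n7) = 1.22
Assemble and solve the 10×10 MNA system:
  V(n1)=0.03145+0.002698j  V(n2)=0.01165+0.006271j  V(n3)=1.081+0.1865j  V(n4)=0.07552-0.04697j  V(n5)=1.081+0.2350j  V(n6)=0.01115+0.2350j  V(n7)=-0.1389+0.1865j  V(n8)=-0.02038+0.0002091j
  i(V1)=0.07918-1.003j  i(V2)=-0.0007863-0.007315j

0.008428-0.001520j A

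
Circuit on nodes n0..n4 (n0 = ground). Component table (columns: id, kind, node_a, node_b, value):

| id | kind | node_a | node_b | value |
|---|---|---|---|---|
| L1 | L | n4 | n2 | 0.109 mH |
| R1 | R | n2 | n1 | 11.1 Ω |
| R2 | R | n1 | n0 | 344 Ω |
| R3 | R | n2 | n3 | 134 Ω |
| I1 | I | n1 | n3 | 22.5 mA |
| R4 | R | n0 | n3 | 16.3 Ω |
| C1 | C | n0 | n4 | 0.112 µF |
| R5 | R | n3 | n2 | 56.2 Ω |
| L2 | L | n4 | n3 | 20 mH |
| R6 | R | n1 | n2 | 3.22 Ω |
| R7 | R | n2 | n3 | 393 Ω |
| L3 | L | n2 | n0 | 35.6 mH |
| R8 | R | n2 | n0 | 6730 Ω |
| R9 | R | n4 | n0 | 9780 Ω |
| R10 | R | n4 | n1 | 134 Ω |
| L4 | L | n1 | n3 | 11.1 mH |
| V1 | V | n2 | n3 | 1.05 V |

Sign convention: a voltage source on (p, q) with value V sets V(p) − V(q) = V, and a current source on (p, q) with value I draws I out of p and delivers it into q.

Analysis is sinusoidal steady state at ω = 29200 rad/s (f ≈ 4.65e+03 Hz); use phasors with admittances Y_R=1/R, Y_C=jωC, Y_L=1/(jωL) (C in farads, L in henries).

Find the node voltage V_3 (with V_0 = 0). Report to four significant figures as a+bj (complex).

Element admittances at ω=29200 rad/s:
  Y(L1) = 0.000-0.3142j S between n4,n2
  Y(R1) = 0.09009+0.000j S between n2,n1
  Y(R2) = 0.002907+0.000j S between n1,n0
  Y(R3) = 0.007463+0.000j S between n2,n3
  I1: injects 0.0225 A into n3 (from n1)
  Y(R4) = 0.06135+0.000j S between n0,n3
  Y(C1) = 0.000+0.003270j S between n0,n4
  Y(R5) = 0.01779+0.000j S between n3,n2
  Y(L2) = 0.000-0.001712j S between n4,n3
  Y(R6) = 0.3106+0.000j S between n1,n2
  Y(R7) = 0.002545+0.000j S between n2,n3
  Y(L3) = 0.000-0.0009620j S between n2,n0
  Y(R8) = 0.0001486+0.000j S between n2,n0
  Y(R9) = 0.0001022+0.000j S between n4,n0
  Y(R10) = 0.007463+0.000j S between n4,n1
  Y(L4) = 0.000-0.003085j S between n1,n3
  V1: constraint V(n2)−V(n3) = 1.05
Assemble and solve the 5×5 MNA system:
  V(n1)=0.9382-0.02872j  V(n2)=1.000-0.03635j  V(n3)=-0.05004-0.03635j  V(n4)=1.004-0.03864j
  i(V1)=-0.05478+0.002624j

-0.05004-0.03635j V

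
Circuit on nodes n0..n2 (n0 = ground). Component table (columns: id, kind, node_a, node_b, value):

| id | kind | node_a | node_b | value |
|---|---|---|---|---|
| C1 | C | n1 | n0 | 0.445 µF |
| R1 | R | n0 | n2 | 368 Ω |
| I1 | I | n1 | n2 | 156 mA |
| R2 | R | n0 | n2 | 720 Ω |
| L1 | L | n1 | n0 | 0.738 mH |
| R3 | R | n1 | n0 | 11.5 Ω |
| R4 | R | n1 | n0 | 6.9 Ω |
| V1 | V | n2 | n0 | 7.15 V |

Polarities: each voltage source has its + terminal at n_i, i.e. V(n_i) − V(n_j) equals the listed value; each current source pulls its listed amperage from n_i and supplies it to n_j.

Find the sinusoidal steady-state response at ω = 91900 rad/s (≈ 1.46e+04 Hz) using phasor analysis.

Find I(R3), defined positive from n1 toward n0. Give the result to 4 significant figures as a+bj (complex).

-0.05777+0.006515j A

Element admittances at ω=91900 rad/s:
  Y(C1) = 0.000+0.04090j S between n1,n0
  Y(R1) = 0.002717+0.000j S between n0,n2
  I1: injects 0.156 A into n2 (from n1)
  Y(R2) = 0.001389+0.000j S between n0,n2
  Y(L1) = 0.000-0.01474j S between n1,n0
  Y(R3) = 0.08696+0.000j S between n1,n0
  Y(R4) = 0.1449+0.000j S between n1,n0
  V1: constraint V(n2)−V(n0) = 7.15
Assemble and solve the 3×3 MNA system:
  V(n1)=-0.6643+0.07492j  V(n2)=7.150+0.000j
  i(V1)=0.1266+0.000j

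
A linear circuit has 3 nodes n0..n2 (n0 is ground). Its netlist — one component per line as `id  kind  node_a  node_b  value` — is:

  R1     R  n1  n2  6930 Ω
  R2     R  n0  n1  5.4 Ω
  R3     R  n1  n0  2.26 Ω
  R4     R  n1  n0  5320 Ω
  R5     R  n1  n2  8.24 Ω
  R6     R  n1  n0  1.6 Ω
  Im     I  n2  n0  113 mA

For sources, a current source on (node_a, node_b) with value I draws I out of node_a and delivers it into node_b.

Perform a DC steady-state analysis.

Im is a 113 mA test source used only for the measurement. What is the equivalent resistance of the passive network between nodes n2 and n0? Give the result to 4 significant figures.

Apply KCL at each of the 2 non-ground nodes and solve the resulting linear system.
Node n1: branches {R1, R2, R3, R4, R5, R6} → V_1 = -0.09019
Node n2: branches {R1, R5, Im} → V_2 = -1.020

R_eq = 9.028 Ω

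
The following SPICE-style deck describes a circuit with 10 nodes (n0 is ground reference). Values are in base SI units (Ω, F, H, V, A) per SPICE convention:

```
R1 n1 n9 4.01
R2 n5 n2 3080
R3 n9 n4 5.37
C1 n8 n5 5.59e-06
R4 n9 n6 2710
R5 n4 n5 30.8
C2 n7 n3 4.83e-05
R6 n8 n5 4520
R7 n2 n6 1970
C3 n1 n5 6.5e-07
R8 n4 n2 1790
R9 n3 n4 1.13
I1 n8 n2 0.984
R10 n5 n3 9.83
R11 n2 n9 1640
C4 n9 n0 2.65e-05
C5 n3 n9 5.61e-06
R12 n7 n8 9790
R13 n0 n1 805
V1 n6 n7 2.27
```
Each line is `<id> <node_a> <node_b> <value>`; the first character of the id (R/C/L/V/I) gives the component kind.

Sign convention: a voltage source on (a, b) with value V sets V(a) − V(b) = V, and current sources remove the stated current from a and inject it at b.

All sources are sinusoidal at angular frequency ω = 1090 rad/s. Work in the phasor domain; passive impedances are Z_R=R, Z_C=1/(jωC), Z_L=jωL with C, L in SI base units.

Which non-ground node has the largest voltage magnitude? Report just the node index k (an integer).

MNA unknowns: 9 node voltages V₁..V_9 plus 1 source current (V1)
R1: Y=0.2494+0.000j on G[1,9]
R2: Y=0.0003247+0.000j on G[5,2]
R3: Y=0.1862+0.000j on G[9,4]
C1: Y=0.000+0.006093j on G[8,5]
R4: Y=0.0003690+0.000j on G[9,6]
R5: Y=0.03247+0.000j on G[4,5]
C2: Y=0.000+0.05265j on G[7,3]
R6: Y=0.0002212+0.000j on G[8,5]
R7: Y=0.0005076+0.000j on G[2,6]
C3: Y=0.000+0.0007085j on G[1,5]
R8: Y=0.0005587+0.000j on G[4,2]
R9: Y=0.8850+0.000j on G[3,4]
I1: z[8]−=0.984, z[2]+=0.984
R10: Y=0.1017+0.000j on G[5,3]
R11: Y=0.0006098+0.000j on G[2,9]
C4: Y=0.000+0.02889j on G[9,0]
C5: Y=0.000+0.006115j on G[3,9]
R12: Y=0.0001021+0.000j on G[7,8]
R13: Y=0.001242+0.000j on G[0,1]
V1: row V6−V7=2.27, i_V1 at 6,7
solve → V1=0.0007847-0.02266j, V2=490.2-1.117j, V3=-2.013+0.1356j, V4=-1.601+0.1094j, V5=-8.028+0.04285j, V6=0.6436-4.551j, V7=-1.626-4.551j, V8=-16.65+161.0j, V9=0.0009747+3.375e-05j
aux → i_V1=0.2483+0.003423j

2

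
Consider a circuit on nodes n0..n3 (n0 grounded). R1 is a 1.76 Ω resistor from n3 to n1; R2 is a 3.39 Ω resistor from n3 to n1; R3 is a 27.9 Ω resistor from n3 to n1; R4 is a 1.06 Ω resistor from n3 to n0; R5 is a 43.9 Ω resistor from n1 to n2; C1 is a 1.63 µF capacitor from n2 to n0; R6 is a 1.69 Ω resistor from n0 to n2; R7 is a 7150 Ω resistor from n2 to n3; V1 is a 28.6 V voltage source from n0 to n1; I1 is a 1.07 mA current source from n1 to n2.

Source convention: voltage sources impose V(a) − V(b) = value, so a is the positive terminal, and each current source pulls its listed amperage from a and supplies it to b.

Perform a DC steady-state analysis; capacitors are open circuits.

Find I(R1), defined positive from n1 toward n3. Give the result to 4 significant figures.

-8.321 A

MNA unknowns: 3 node voltages V₁..V_3 plus 1 source current (V1)
R1: Y=0.5682 on G[3,1]
R2: Y=0.2950 on G[3,1]
R3: Y=0.03584 on G[3,1]
R4: Y=0.9434 on G[3,0]
R5: Y=0.02278 on G[1,2]
C1: Y=0.000 on G[2,0]
R6: Y=0.5917 on G[0,2]
R7: Y=0.0001399 on G[2,3]
V1: row V0−V1=28.6, i_V1 at 0,1
I1: z[1]−=0.00107, z[2]+=0.00107
solve → V1=-28.60, V2=-1.061, V3=-13.95
aux → i_V1=-13.79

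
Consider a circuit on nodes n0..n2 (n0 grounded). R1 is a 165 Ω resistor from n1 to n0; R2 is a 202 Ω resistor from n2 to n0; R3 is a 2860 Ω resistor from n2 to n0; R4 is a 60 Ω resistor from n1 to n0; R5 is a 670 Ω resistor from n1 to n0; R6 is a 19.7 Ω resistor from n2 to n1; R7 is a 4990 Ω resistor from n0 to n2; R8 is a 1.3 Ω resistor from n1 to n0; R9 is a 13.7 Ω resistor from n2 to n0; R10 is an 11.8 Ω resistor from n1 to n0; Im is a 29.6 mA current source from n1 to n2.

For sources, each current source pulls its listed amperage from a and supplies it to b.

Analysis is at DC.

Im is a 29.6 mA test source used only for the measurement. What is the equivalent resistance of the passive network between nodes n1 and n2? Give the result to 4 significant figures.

Apply KCL at each of the 2 non-ground nodes and solve the resulting linear system.
Node n1: branches {R1, R4, R5, R6, R8, R10, Im} → V_1 = -0.01977
Node n2: branches {R2, R3, R6, R7, R9, Im} → V_2 = 0.2212

R_eq = 8.142 Ω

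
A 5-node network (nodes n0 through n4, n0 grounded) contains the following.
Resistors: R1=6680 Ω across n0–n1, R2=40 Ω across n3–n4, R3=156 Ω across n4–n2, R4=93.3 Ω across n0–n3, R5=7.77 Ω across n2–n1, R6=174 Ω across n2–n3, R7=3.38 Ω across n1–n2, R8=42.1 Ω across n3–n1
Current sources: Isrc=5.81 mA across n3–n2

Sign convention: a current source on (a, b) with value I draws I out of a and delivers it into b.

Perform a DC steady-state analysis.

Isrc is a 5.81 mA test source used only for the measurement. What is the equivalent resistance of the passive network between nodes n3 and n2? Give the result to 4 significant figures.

Apply KCL at each of the 4 non-ground nodes and solve the resulting linear system.
Node n1: branches {R1, R5, R7, R8} → V_1 = 0.1620
Node n2: branches {R3, R5, R6, R7, Isrc} → V_2 = 0.1713
Node n3: branches {R2, R4, R6, R8, Isrc} → V_3 = -0.002263
Node n4: branches {R2, R3} → V_4 = 0.03316

R_eq = 29.87 Ω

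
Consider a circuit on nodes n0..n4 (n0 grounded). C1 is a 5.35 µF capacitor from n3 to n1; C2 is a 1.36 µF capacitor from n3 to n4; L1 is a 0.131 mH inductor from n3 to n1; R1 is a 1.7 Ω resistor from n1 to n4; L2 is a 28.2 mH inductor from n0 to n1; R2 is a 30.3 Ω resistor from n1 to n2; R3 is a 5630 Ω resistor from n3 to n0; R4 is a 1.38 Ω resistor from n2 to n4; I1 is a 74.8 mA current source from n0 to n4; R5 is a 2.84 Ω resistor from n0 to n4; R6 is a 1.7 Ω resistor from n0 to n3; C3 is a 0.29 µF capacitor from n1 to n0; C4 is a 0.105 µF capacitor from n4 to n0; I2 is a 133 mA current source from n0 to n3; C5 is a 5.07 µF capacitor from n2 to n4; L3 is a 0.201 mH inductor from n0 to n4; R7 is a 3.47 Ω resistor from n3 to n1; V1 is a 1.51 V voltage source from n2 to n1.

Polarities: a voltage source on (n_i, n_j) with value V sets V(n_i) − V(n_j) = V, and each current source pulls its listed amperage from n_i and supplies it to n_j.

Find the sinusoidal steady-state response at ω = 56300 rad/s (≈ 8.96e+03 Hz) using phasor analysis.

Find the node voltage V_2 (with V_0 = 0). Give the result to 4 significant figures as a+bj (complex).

Element admittances at ω=56300 rad/s:
  Y(C1) = 0.000+0.3012j S between n3,n1
  Y(C2) = 0.000+0.07657j S between n3,n4
  Y(L1) = 0.000-0.1356j S between n3,n1
  Y(R1) = 0.5882+0.000j S between n1,n4
  Y(L2) = 0.000-0.0006299j S between n0,n1
  Y(R2) = 0.03300+0.000j S between n1,n2
  Y(R3) = 0.0001776+0.000j S between n3,n0
  Y(R4) = 0.7246+0.000j S between n2,n4
  I1: injects 0.0748 A into n4 (from n0)
  Y(R5) = 0.3521+0.000j S between n0,n4
  Y(R6) = 0.5882+0.000j S between n0,n3
  Y(C3) = 0.000+0.01633j S between n1,n0
  Y(C4) = 0.000+0.005912j S between n4,n0
  I2: injects 0.133 A into n3 (from n0)
  Y(C5) = 0.000+0.2854j S between n2,n4
  Y(L3) = 0.000-0.08837j S between n0,n4
  Y(R7) = 0.2882+0.000j S between n3,n1
  V1: constraint V(n2)−V(n1) = 1.51
Assemble and solve the 5×5 MNA system:
  V(n1)=-0.2873+0.02689j  V(n2)=1.223+0.02689j  V(n3)=0.03585-0.01198j  V(n4)=0.4965+0.1491j
  i(V1)=-0.6109-0.1187j

1.223+0.02689j V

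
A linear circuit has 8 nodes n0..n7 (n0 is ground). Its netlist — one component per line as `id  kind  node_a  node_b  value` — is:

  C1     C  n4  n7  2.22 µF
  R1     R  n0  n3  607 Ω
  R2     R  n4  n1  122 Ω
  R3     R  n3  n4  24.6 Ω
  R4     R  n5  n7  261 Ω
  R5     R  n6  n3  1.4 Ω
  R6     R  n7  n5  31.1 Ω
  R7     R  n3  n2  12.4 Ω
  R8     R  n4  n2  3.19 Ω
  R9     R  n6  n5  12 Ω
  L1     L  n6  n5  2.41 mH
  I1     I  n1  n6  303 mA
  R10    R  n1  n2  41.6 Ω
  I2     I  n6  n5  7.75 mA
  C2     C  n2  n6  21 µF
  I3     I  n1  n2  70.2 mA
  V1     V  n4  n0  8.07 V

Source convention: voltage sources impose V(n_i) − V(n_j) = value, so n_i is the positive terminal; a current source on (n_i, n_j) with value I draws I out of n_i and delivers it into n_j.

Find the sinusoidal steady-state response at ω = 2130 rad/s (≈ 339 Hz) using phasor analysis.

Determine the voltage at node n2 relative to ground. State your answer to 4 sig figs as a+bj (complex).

MNA unknowns: 7 node voltages V₁..V_7 plus 1 source current (V1)
C1: Y=0.000+0.004729j on G[4,7]
R1: Y=0.001647+0.000j on G[0,3]
R2: Y=0.008197+0.000j on G[4,1]
R3: Y=0.04065+0.000j on G[3,4]
R4: Y=0.003831+0.000j on G[5,7]
R5: Y=0.7143+0.000j on G[6,3]
R6: Y=0.03215+0.000j on G[7,5]
R7: Y=0.08065+0.000j on G[3,2]
R8: Y=0.3135+0.000j on G[4,2]
R9: Y=0.08333+0.000j on G[6,5]
L1: Y=0.000-0.1948j on G[6,5]
I1: z[1]−=0.303, z[6]+=0.303
R10: Y=0.02404+0.000j on G[1,2]
I2: z[6]−=0.00775, z[5]+=0.00775
C2: Y=0.000+0.04473j on G[2,6]
I3: z[1]−=0.0702, z[2]+=0.0702
V1: row V4−V0=8.07, i_V1 at 4,0
solve → V1=-3.519+0.06063j, V2=8.055+0.08130j, V3=9.970-0.8517j, V4=8.070+0.000j, V5=10.36-1.019j, V6=10.32-1.007j, V7=10.19-1.298j
aux → i_V1=-0.01643+0.001403j

8.055+0.08130j V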